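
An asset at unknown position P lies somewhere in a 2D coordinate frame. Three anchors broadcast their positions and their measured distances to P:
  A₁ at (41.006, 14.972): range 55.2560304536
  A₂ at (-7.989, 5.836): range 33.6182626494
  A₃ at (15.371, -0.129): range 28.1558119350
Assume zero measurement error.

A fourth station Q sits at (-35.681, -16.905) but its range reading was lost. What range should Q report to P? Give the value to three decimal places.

40.275

eq1: (x − 41.006)² + (y − 14.972)² = 55.2560304536²
eq2: (x + 7.989)² + (y − 5.836)² = 33.6182626494²
eq3: (x − 15.371)² + (y + 0.129)² = 28.1558119350²
eq2−eq3, eq2−eq1 (x²,y² cancel):
  46.720·x − 11.930·y = 475.839103
  97.990·x + 18.272·y = -115.271515
det = 46.720·18.272 − -11.930·97.990 = 2022.688540
x = (475.839103·18.272 − -11.930·-115.271515) / 2022.688540 = 3.618621
y = (46.720·-115.271515 − 475.839103·97.990) / 2022.688540 = -25.714764
|P − Q| = √((3.618621 − -35.681)² + (-25.714764 − -16.905)²) = 40.274957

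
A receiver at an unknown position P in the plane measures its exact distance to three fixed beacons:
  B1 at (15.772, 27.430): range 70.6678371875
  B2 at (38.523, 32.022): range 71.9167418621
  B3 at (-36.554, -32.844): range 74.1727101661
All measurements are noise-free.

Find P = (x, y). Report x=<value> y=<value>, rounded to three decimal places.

eq1: (x − 15.772)² + (y − 27.430)² = 70.6678371875²
eq2: (x − 38.523)² + (y − 32.022)² = 71.9167418621²
eq3: (x + 36.554)² + (y + 32.844)² = 74.1727101661²
eq1−eq2, eq1−eq3 (x²,y² cancel):
  45.502·x + 9.184·y = 1330.194582
  -104.652·x − 120.548·y = 906.114647
det = 45.502·-120.548 − 9.184·-104.652 = -4524.051128
x = (1330.194582·-120.548 − 9.184·906.114647) / -4524.051128 = 37.283852
y = (45.502·906.114647 − 1330.194582·-104.652) / -4524.051128 = -39.884066

x=37.284 y=-39.884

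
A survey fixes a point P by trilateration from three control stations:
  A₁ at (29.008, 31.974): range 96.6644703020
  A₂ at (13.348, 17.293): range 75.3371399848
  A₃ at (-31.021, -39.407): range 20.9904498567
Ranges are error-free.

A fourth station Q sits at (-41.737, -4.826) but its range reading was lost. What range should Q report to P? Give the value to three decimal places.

eq1: (x − 29.008)² + (y − 31.974)² = 96.6644703020²
eq2: (x − 13.348)² + (y − 17.293)² = 75.3371399848²
eq3: (x + 31.021)² + (y + 39.407)² = 20.9904498567²
eq1−eq3, eq1−eq2 (x²,y² cancel):
  -120.058·x − 142.762·y = 9554.834184
  -31.320·x − 29.362·y = 2281.751371
det = -120.058·-29.362 − -142.762·-31.320 = -946.162844
x = (9554.834184·-29.362 − -142.762·2281.751371) / -946.162844 = -47.770157
y = (-120.058·2281.751371 − 9554.834184·-31.320) / -946.162844 = -26.755332
|P − Q| = √((-47.770157 − -41.737)² + (-26.755332 − -4.826)²) = 22.744111

22.744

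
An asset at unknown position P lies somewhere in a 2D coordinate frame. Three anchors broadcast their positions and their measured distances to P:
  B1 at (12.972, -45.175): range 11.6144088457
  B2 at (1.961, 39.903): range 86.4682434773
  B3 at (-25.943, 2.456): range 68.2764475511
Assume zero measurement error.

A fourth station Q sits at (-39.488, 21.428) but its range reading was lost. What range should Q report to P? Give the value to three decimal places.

91.202

eq1: (x − 12.972)² + (y + 45.175)² = 11.6144088457²
eq2: (x − 1.961)² + (y − 39.903)² = 86.4682434773²
eq3: (x + 25.943)² + (y − 2.456)² = 68.2764475511²
eq2−eq3, eq2−eq1 (x²,y² cancel):
  -55.808·x − 74.894·y = 1898.060095
  22.022·x − 170.156·y = 7954.821116
det = -55.808·-170.156 − -74.894·22.022 = 11145.381716
x = (1898.060095·-170.156 − -74.894·7954.821116) / 11145.381716 = 24.476691
y = (-55.808·7954.821116 − 1898.060095·22.022) / 11145.381716 = -43.582333
|P − Q| = √((24.476691 − -39.488)² + (-43.582333 − 21.428)²) = 91.202111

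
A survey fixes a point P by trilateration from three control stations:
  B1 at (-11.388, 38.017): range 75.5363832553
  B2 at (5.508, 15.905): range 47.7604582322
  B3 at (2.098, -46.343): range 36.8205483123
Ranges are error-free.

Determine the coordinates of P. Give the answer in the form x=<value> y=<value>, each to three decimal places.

x=31.492 y=-24.168

eq1: (x + 11.388)² + (y − 38.017)² = 75.5363832553²
eq2: (x − 5.508)² + (y − 15.905)² = 47.7604582322²
eq3: (x − 2.098)² + (y + 46.343)² = 36.8205483123²
eq3−eq2, eq3−eq1 (x²,y² cancel):
  6.820·x + 124.496·y = -2794.076757
  -26.972·x + 168.720·y = -4927.088837
det = 6.820·168.720 − 124.496·-26.972 = 4508.576512
x = (-2794.076757·168.720 − 124.496·-4927.088837) / 4508.576512 = 31.492472
y = (6.820·-4927.088837 − -2794.076757·-26.972) / 4508.576512 = -24.168290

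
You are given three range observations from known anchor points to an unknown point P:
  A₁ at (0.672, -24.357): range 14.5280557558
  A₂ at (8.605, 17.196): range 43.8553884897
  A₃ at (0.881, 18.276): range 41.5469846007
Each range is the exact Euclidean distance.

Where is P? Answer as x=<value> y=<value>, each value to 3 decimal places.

eq1: (x − 0.672)² + (y + 24.357)² = 14.5280557558²
eq2: (x − 8.605)² + (y − 17.196)² = 43.8553884897²
eq3: (x − 0.881)² + (y − 18.276)² = 41.5469846007²
eq2−eq1, eq2−eq3 (x²,y² cancel):
  -15.866·x − 83.106·y = 1936.197288
  -15.448·x + 2.160·y = 162.183066
det = -15.866·2.160 − -83.106·-15.448 = -1318.092048
x = (1936.197288·2.160 − -83.106·162.183066) / -1318.092048 = -13.398588
y = (-15.866·162.183066 − 1936.197288·-15.448) / -1318.092048 = -20.739962

x=-13.399 y=-20.740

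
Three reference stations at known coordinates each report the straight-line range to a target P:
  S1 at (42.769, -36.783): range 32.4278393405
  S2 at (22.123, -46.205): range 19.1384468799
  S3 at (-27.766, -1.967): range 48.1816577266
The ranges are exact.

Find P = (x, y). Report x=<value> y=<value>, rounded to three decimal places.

x=10.919 y=-30.689

eq1: (x − 42.769)² + (y + 36.783)² = 32.4278393405²
eq2: (x − 22.123)² + (y + 46.205)² = 19.1384468799²
eq3: (x + 27.766)² + (y + 1.967)² = 48.1816577266²
eq3−eq2, eq3−eq1 (x²,y² cancel):
  99.778·x − 88.476·y = 3804.701301
  141.070·x − 69.632·y = 3677.263982
det = 99.778·-69.632 − -88.476·141.070 = 5533.567624
x = (3804.701301·-69.632 − -88.476·3677.263982) / 5533.567624 = 10.918932
y = (99.778·3677.263982 − 3804.701301·141.070) / 5533.567624 = -30.688911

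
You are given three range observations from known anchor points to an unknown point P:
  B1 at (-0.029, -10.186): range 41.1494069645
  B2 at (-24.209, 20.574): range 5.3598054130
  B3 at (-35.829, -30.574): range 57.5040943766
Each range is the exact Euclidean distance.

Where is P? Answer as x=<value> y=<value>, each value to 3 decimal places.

eq1: (x + 0.029)² + (y + 10.186)² = 41.1494069645²
eq2: (x + 24.209)² + (y − 20.574)² = 5.3598054130²
eq3: (x + 35.829)² + (y + 30.574)² = 57.5040943766²
eq1−eq2, eq1−eq3 (x²,y² cancel):
  -48.360·x + 61.520·y = 2570.155899
  -71.600·x − 40.776·y = 501.284103
det = -48.360·-40.776 − 61.520·-71.600 = 6376.759360
x = (2570.155899·-40.776 − 61.520·501.284103) / 6376.759360 = -21.270941
y = (-48.360·501.284103 − 2570.155899·-71.600) / 6376.759360 = 25.056781

x=-21.271 y=25.057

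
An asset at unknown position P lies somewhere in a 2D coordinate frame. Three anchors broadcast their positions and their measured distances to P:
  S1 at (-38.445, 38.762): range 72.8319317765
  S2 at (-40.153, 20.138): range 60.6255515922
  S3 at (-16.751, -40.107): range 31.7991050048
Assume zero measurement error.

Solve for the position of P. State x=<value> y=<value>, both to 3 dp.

x=6.572 y=-18.492

eq1: (x + 38.445)² + (y − 38.762)² = 72.8319317765²
eq2: (x + 40.153)² + (y − 20.138)² = 60.6255515922²
eq3: (x + 16.751)² + (y + 40.107)² = 31.7991050048²
eq1−eq2, eq1−eq3 (x²,y² cancel):
  -3.416·x − 37.248·y = 666.324564
  43.388·x − 157.738·y = 3201.963988
det = -3.416·-157.738 − -37.248·43.388 = 2154.949232
x = (666.324564·-157.738 − -37.248·3201.963988) / 2154.949232 = 6.571872
y = (-3.416·3201.963988 − 666.324564·43.388) / 2154.949232 = -18.491572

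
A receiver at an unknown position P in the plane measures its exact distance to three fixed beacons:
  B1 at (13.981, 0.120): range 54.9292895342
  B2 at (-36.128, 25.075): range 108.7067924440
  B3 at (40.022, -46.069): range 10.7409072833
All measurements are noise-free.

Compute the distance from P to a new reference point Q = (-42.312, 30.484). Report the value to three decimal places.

eq1: (x − 13.981)² + (y − 0.120)² = 54.9292895342²
eq2: (x + 36.128)² + (y − 25.075)² = 108.7067924440²
eq3: (x − 40.022)² + (y + 46.069)² = 10.7409072833²
eq2−eq3, eq2−eq1 (x²,y² cancel):
  152.300·x − 142.288·y = 13491.924870
  100.218·x − 49.910·y = 7061.434627
det = 152.300·-49.910 − -142.288·100.218 = 6658.525784
x = (13491.924870·-49.910 − -142.288·7061.434627) / 6658.525784 = 49.767088
y = (152.300·7061.434627 − 13491.924870·100.218) / 6658.525784 = -41.552326
|P − Q| = √((49.767088 − -42.312)² + (-41.552326 − 30.484)²) = 116.909327

116.909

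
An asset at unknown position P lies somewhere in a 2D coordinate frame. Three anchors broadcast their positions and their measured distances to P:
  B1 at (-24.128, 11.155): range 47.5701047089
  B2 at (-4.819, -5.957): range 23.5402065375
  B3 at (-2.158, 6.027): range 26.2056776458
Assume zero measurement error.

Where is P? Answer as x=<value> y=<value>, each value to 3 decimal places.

eq1: (x + 24.128)² + (y − 11.155)² = 47.5701047089²
eq2: (x + 4.819)² + (y + 5.957)² = 23.5402065375²
eq3: (x + 2.158)² + (y − 6.027)² = 26.2056776458²
eq1−eq2, eq1−eq3 (x²,y² cancel):
  38.618·x − 34.224·y = 1060.887739
  43.940·x − 10.256·y = 910.564605
det = 38.618·-10.256 − -34.224·43.940 = 1107.736352
x = (1060.887739·-10.256 − -34.224·910.564605) / 1107.736352 = 18.310041
y = (38.618·910.564605 − 1060.887739·43.940) / 1107.736352 = -10.337499

x=18.310 y=-10.337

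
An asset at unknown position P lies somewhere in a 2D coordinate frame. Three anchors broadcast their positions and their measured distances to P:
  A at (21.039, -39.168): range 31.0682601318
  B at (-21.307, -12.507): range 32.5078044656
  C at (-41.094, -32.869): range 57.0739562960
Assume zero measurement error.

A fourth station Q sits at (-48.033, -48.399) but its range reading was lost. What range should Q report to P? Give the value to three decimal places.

eq1: (x − 21.039)² + (y + 39.168)² = 31.0682601318²
eq2: (x + 21.307)² + (y + 12.507)² = 32.5078044656²
eq3: (x + 41.094)² + (y + 32.869)² = 57.0739562960²
eq2−eq1, eq2−eq3 (x²,y² cancel):
  84.692·x − 53.322·y = 1457.879011
  -39.574·x − 40.724·y = -42.004437
det = 84.692·-40.724 − -53.322·-39.574 = -5559.161836
x = (1457.879011·-40.724 − -53.322·-42.004437) / -5559.161836 = 11.082682
y = (84.692·-42.004437 − 1457.879011·-39.574) / -5559.161836 = -9.738278
|P − Q| = √((11.082682 − -48.033)² + (-9.738278 − -48.399)²) = 70.635086

70.635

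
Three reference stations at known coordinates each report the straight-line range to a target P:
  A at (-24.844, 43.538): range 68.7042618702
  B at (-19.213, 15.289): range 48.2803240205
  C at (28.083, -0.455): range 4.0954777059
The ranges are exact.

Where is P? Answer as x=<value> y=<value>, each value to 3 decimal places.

x=25.284 y=-3.445

eq1: (x + 24.844)² + (y − 43.538)² = 68.7042618702²
eq2: (x + 19.213)² + (y − 15.289)² = 48.2803240205²
eq3: (x − 28.083)² + (y + 0.455)² = 4.0954777059²
eq1−eq2, eq1−eq3 (x²,y² cancel):
  11.262·x − 56.498·y = 479.397022
  105.854·x − 87.986·y = 2979.582795
det = 11.262·-87.986 − -56.498·105.854 = 4989.640960
x = (479.397022·-87.986 − -56.498·2979.582795) / 4989.640960 = 25.284433
y = (11.262·2979.582795 − 479.397022·105.854) / 4989.640960 = -3.445144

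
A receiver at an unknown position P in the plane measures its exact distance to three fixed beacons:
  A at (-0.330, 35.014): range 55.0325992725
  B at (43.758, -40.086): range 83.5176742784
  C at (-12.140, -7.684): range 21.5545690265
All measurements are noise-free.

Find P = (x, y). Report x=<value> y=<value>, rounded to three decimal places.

eq1: (x + 0.330)² + (y − 35.014)² = 55.0325992725²
eq2: (x − 43.758)² + (y + 40.086)² = 83.5176742784²
eq3: (x + 12.140)² + (y + 7.684)² = 21.5545690265²
eq2−eq3, eq2−eq1 (x²,y² cancel):
  -111.796·x + 64.804·y = 3195.375967
  -88.176·x + 150.200·y = 1651.054070
det = -111.796·150.200 − 64.804·-88.176 = -11077.601696
x = (3195.375967·150.200 − 64.804·1651.054070) / -11077.601696 = -33.667085
y = (-111.796·1651.054070 − 3195.375967·-88.176) / -11077.601696 = -8.772136

x=-33.667 y=-8.772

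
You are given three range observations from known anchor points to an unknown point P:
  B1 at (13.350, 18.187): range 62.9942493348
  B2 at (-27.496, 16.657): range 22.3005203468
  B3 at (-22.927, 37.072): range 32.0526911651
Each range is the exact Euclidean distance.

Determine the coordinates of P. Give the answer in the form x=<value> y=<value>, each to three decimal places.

x=-49.634 y=19.348

eq1: (x − 13.350)² + (y − 18.187)² = 62.9942493348²
eq2: (x + 27.496)² + (y − 16.657)² = 22.3005203468²
eq3: (x + 22.927)² + (y − 37.072)² = 32.0526911651²
eq2−eq3, eq2−eq1 (x²,y² cancel):
  9.138·x + 40.830·y = 336.433045
  81.692·x + 3.060·y = -3995.458438
det = 9.138·3.060 − 40.830·81.692 = -3307.522080
x = (336.433045·3.060 − 40.830·-3995.458438) / -3307.522080 = -49.633547
y = (9.138·-3995.458438 − 336.433045·81.692) / -3307.522080 = 19.348136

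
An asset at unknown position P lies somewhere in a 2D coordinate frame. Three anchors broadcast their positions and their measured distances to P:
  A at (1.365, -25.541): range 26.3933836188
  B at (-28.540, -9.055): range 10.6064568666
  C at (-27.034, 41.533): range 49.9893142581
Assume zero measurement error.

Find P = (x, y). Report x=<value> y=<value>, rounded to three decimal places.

x=-18.029 y=-7.638

eq1: (x − 1.365)² + (y + 25.541)² = 26.3933836188²
eq2: (x + 28.540)² + (y + 9.055)² = 10.6064568666²
eq3: (x + 27.034)² + (y − 41.533)² = 49.9893142581²
eq2−eq3, eq2−eq1 (x²,y² cancel):
  3.012·x + 101.176·y = -827.131993
  59.810·x − 32.972·y = -826.432491
det = 3.012·-32.972 − 101.176·59.810 = -6150.648224
x = (-827.131993·-32.972 − 101.176·-826.432491) / -6150.648224 = -18.028560
y = (3.012·-826.432491 − -827.131993·59.810) / -6150.648224 = -7.638471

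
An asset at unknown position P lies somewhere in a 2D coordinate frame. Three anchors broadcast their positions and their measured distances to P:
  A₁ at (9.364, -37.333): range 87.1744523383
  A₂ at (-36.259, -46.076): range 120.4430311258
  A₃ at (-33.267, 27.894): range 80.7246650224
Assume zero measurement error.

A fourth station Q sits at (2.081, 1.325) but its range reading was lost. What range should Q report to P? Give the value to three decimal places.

eq1: (x − 9.364)² + (y + 37.333)² = 87.1744523383²
eq2: (x + 36.259)² + (y + 46.076)² = 120.4430311258²
eq3: (x + 33.267)² + (y − 27.894)² = 80.7246650224²
eq2−eq1, eq2−eq3 (x²,y² cancel):
  91.246·x + 17.486·y = 4950.863134
  5.984·x + 147.940·y = 6437.107872
det = 91.246·147.940 − 17.486·5.984 = 13394.297016
x = (4950.863134·147.940 − 17.486·6437.107872) / 13394.297016 = 46.278758
y = (91.246·6437.107872 − 4950.863134·5.984) / 13394.297016 = 41.639690
|P − Q| = √((46.278758 − 2.081)² + (41.639690 − 1.325)²) = 59.822371

59.822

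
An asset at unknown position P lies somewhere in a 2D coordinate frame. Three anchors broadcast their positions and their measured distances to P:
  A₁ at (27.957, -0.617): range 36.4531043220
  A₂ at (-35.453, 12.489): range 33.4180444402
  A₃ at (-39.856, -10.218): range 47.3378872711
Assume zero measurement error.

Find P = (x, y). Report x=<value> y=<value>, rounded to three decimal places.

eq1: (x − 27.957)² + (y + 0.617)² = 36.4531043220²
eq2: (x + 35.453)² + (y − 12.489)² = 33.4180444402²
eq3: (x + 39.856)² + (y + 10.218)² = 47.3378872711²
eq3−eq2, eq3−eq1 (x²,y² cancel):
  8.806·x + 45.414·y = 844.091947
  135.626·x + 19.202·y = 1.113035
det = 8.806·19.202 − 45.414·135.626 = -5990.226352
x = (844.091947·19.202 − 45.414·1.113035) / -5990.226352 = -2.697345
y = (8.806·1.113035 − 844.091947·135.626) / -5990.226352 = 19.109631

x=-2.697 y=19.110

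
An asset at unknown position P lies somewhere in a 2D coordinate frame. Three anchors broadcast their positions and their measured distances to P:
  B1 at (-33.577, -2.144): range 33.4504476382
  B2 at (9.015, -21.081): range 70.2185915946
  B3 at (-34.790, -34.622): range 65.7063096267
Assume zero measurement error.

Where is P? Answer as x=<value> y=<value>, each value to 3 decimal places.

eq1: (x + 33.577)² + (y + 2.144)² = 33.4504476382²
eq2: (x − 9.015)² + (y + 21.081)² = 70.2185915946²
eq3: (x + 34.790)² + (y + 34.622)² = 65.7063096267²
eq3−eq2, eq3−eq1 (x²,y² cancel):
  87.610·x + 27.082·y = -2496.679679
  2.426·x + 64.956·y = 1921.371359
det = 87.610·64.956 − 27.082·2.426 = 5625.094228
x = (-2496.679679·64.956 − 27.082·1921.371359) / 5625.094228 = -38.080945
y = (87.610·1921.371359 − -2496.679679·2.426) / 5625.094228 = 31.001843

x=-38.081 y=31.002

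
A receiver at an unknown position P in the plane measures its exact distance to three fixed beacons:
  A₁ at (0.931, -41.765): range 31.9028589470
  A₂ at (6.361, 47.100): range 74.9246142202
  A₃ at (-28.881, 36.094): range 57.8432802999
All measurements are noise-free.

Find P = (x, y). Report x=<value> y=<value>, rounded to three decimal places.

x=-23.724 y=-21.519

eq1: (x − 0.931)² + (y + 41.765)² = 31.9028589470²
eq2: (x − 6.361)² + (y − 47.100)² = 74.9246142202²
eq3: (x + 28.881)² + (y − 36.094)² = 57.8432802999²
eq3−eq2, eq3−eq1 (x²,y² cancel):
  70.484·x + 22.012·y = -2145.869416
  59.624·x − 155.718·y = 1936.345656
det = 70.484·-155.718 − 22.012·59.624 = -12288.071000
x = (-2145.869416·-155.718 − 22.012·1936.345656) / -12288.071000 = -23.724444
y = (70.484·1936.345656 − -2145.869416·59.624) / -12288.071000 = -21.518976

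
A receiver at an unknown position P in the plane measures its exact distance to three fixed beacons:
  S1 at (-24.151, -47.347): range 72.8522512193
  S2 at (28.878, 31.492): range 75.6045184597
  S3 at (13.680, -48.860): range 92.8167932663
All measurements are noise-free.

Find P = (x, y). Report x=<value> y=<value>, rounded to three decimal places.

eq1: (x + 24.151)² + (y + 47.347)² = 72.8522512193²
eq2: (x − 28.878)² + (y − 31.492)² = 75.6045184597²
eq3: (x − 13.680)² + (y + 48.860)² = 92.8167932663²
eq3−eq2, eq3−eq1 (x²,y² cancel):
  30.396·x + 160.704·y = 2150.156849
  -75.662·x + 3.026·y = 3558.073815
det = 30.396·3.026 − 160.704·-75.662 = 12251.164344
x = (2150.156849·3.026 − 160.704·3558.073815) / 12251.164344 = -46.141763
y = (30.396·3558.073815 − 2150.156849·-75.662) / 12251.164344 = 22.106991

x=-46.142 y=22.107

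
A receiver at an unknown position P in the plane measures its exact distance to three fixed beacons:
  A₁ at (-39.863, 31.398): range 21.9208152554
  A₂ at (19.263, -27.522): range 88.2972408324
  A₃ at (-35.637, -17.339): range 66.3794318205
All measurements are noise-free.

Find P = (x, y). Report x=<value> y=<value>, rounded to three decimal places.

eq1: (x + 39.863)² + (y − 31.398)² = 21.9208152554²
eq2: (x − 19.263)² + (y + 27.522)² = 88.2972408324²
eq3: (x + 35.637)² + (y + 17.339)² = 66.3794318205²
eq1−eq2, eq1−eq3 (x²,y² cancel):
  118.252·x − 117.840·y = -8762.250117
  8.452·x − 97.474·y = -4929.963310
det = 118.252·-97.474 − -117.840·8.452 = -10530.511768
x = (-8762.250117·-97.474 − -117.840·-4929.963310) / -10530.511768 = -25.938406
y = (118.252·-4929.963310 − -8762.250117·8.452) / -10530.511768 = 48.328086

x=-25.938 y=48.328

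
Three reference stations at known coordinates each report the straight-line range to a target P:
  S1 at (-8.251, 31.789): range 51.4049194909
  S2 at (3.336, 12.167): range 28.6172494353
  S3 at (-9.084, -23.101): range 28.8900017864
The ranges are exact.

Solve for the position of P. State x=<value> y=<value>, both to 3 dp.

x=17.801 y=-12.525

eq1: (x + 8.251)² + (y − 31.789)² = 51.4049194909²
eq2: (x − 3.336)² + (y − 12.167)² = 28.6172494353²
eq3: (x + 9.084)² + (y + 23.101)² = 28.8900017864²
eq3−eq1, eq3−eq2 (x²,y² cancel):
  1.666·x + 109.780·y = -1345.389280
  24.840·x + 70.536·y = -441.325234
det = 1.666·70.536 − 109.780·24.840 = -2609.422224
x = (-1345.389280·70.536 − 109.780·-441.325234) / -2609.422224 = 17.800758
y = (1.666·-441.325234 − -1345.389280·24.840) / -2609.422224 = -12.525463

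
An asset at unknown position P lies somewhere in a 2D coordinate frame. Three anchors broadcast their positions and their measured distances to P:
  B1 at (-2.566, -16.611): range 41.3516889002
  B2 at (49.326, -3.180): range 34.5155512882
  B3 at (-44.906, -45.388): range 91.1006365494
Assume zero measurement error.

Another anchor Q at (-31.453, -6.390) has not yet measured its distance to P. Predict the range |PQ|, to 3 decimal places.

eq1: (x + 2.566)² + (y + 16.611)² = 41.3516889002²
eq2: (x − 49.326)² + (y + 3.180)² = 34.5155512882²
eq3: (x + 44.906)² + (y + 45.388)² = 91.1006365494²
eq3−eq2, eq3−eq1 (x²,y² cancel):
  188.464·x + 84.416·y = 5474.549995
  84.680·x + 57.554·y = 2795.254102
det = 188.464·57.554 − 84.416·84.680 = 3698.510176
x = (5474.549995·57.554 − 84.416·2795.254102) / 3698.510176 = 21.391878
y = (188.464·2795.254102 − 5474.549995·84.680) / 3698.510176 = 17.093336
|P − Q| = √((21.391878 − -31.453)² + (17.093336 − -6.390)²) = 57.827746

57.828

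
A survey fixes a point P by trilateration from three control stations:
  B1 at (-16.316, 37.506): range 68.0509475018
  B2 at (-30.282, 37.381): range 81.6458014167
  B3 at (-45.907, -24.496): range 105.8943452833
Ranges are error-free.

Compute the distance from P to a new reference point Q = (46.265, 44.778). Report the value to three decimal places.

24.008

eq1: (x + 16.316)² + (y − 37.506)² = 68.0509475018²
eq2: (x + 30.282)² + (y − 37.381)² = 81.6458014167²
eq3: (x + 45.907)² + (y + 24.496)² = 105.8943452833²
eq1−eq2, eq1−eq3 (x²,y² cancel):
  -27.932·x − 0.250·y = -1393.678640
  -59.182·x − 124.004·y = -5548.086134
det = -27.932·-124.004 − -0.250·-59.182 = 3448.884228
x = (-1393.678640·-124.004 − -0.250·-5548.086134) / 3448.884228 = 49.707295
y = (-27.932·-5548.086134 − -1393.678640·-59.182) / 3448.884228 = 21.017943
|P − Q| = √((49.707295 − 46.265)² + (21.017943 − 44.778)²) = 24.008117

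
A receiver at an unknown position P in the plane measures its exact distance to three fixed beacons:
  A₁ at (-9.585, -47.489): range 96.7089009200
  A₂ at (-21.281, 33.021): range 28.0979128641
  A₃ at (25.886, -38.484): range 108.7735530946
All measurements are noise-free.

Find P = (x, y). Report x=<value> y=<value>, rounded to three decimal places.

x=-48.165 y=41.191

eq1: (x + 9.585)² + (y + 47.489)² = 96.7089009200²
eq2: (x + 21.281)² + (y − 33.021)² = 28.0979128641²
eq3: (x − 25.886)² + (y + 38.484)² = 108.7735530946²
eq2−eq1, eq2−eq3 (x²,y² cancel):
  23.392·x − 161.020·y = -7759.308866
  94.334·x − 143.010·y = -10434.357296
det = 23.392·-143.010 − -161.020·94.334 = 11844.370760
x = (-7759.308866·-143.010 − -161.020·-10434.357296) / 11844.370760 = -48.164775
y = (23.392·-10434.357296 − -7759.308866·94.334) / 11844.370760 = 41.191395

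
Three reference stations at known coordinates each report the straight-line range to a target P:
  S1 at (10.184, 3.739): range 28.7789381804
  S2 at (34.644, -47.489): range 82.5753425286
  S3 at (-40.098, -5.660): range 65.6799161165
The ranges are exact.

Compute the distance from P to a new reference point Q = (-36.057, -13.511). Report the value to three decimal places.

eq1: (x − 10.184)² + (y − 3.739)² = 28.7789381804²
eq2: (x − 34.644)² + (y + 47.489)² = 82.5753425286²
eq3: (x + 40.098)² + (y + 5.660)² = 65.6799161165²
eq2−eq1, eq2−eq3 (x²,y² cancel):
  -48.920·x + 102.456·y = 2652.742031
  -149.484·x + 83.658·y = 689.309160
det = -48.920·83.658 − 102.456·-149.484 = 11222.983344
x = (2652.742031·83.658 − 102.456·689.309160) / 11222.983344 = 13.481196
y = (-48.920·689.309160 − 2652.742031·-149.484) / 11222.983344 = 32.328435
|P − Q| = √((13.481196 − -36.057)² + (32.328435 − -13.511)²) = 67.492863

67.493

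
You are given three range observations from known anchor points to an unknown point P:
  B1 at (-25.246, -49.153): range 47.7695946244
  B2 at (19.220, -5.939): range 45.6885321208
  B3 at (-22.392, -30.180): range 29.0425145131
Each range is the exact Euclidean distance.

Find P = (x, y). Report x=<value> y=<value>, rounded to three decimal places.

x=-26.242 y=-1.394

eq1: (x + 25.246)² + (y + 49.153)² = 47.7695946244²
eq2: (x − 19.220)² + (y + 5.939)² = 45.6885321208²
eq3: (x + 22.392)² + (y + 30.180)² = 29.0425145131²
eq1−eq3, eq1−eq2 (x²,y² cancel):
  5.708·x + 37.946·y = -202.677340
  88.932·x + 86.428·y = -2454.205601
det = 5.708·86.428 − 37.946·88.932 = -2881.282648
x = (-202.677340·86.428 − 37.946·-2454.205601) / -2881.282648 = -26.241885
y = (5.708·-2454.205601 − -202.677340·88.932) / -2881.282648 = -1.393787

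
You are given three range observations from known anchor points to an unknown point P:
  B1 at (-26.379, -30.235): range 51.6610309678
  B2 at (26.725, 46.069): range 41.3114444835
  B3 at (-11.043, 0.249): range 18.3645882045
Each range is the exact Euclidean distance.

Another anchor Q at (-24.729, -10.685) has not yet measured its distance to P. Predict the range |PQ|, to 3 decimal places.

35.867

eq1: (x + 26.379)² + (y + 30.235)² = 51.6610309678²
eq2: (x − 26.725)² + (y − 46.069)² = 41.3114444835²
eq3: (x + 11.043)² + (y − 0.249)² = 18.3645882045²
eq2−eq1, eq2−eq3 (x²,y² cancel):
  -106.208·x − 152.608·y = -2188.798195
  -75.536·x − 91.640·y = -1345.191191
det = -106.208·-91.640 − -152.608·-75.536 = -1794.496768
x = (-2188.798195·-91.640 − -152.608·-1345.191191) / -1794.496768 = 2.622167
y = (-106.208·-1345.191191 − -2188.798195·-75.536) / -1794.496768 = 12.517712
|P − Q| = √((2.622167 − -24.729)² + (12.517712 − -10.685)²) = 35.867147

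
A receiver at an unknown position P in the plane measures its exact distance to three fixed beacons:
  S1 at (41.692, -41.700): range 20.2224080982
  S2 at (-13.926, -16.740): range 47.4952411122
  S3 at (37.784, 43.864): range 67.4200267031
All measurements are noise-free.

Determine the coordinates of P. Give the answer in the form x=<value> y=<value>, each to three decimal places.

eq1: (x − 41.692)² + (y + 41.700)² = 20.2224080982²
eq2: (x + 13.926)² + (y + 16.740)² = 47.4952411122²
eq3: (x − 37.784)² + (y − 43.864)² = 67.4200267031²
eq2−eq1, eq2−eq3 (x²,y² cancel):
  111.236·x − 49.920·y = 4849.803927
  103.420·x + 121.208·y = 587.858004
det = 111.236·121.208 − -49.920·103.420 = 18645.419488
x = (4849.803927·121.208 − -49.920·587.858004) / 18645.419488 = 33.100940
y = (111.236·587.858004 − 4849.803927·103.420) / 18645.419488 = -23.393185

x=33.101 y=-23.393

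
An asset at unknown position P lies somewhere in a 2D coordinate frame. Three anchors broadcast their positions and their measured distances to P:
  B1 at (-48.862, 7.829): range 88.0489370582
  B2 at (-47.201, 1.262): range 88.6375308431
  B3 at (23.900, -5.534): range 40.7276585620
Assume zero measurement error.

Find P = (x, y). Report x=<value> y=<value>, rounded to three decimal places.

x=35.346 y=33.552

eq1: (x + 48.862)² + (y − 7.829)² = 88.0489370582²
eq2: (x + 47.201)² + (y − 1.262)² = 88.6375308431²
eq3: (x − 23.900)² + (y + 5.534)² = 40.7276585620²
eq3−eq1, eq3−eq2 (x²,y² cancel):
  -145.524·x + 26.726·y = -4246.920016
  -142.202·x + 13.592·y = -4570.177813
det = -145.524·13.592 − 26.726·-142.202 = 1822.528444
x = (-4246.920016·13.592 − 26.726·-4570.177813) / 1822.528444 = 35.345641
y = (-145.524·-4570.177813 − -4246.920016·-142.202) / 1822.528444 = 33.552308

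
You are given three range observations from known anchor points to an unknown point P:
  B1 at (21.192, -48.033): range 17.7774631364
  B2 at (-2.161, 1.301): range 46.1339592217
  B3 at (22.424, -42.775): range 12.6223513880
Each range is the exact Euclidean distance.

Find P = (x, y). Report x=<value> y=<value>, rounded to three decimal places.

eq1: (x − 21.192)² + (y + 48.033)² = 17.7774631364²
eq2: (x + 2.161)² + (y − 1.301)² = 46.1339592217²
eq3: (x − 22.424)² + (y + 42.775)² = 12.6223513880²
eq3−eq2, eq3−eq1 (x²,y² cancel):
  -49.170·x + 88.152·y = -4295.192318
  -2.464·x − 10.516·y = 267.019111
det = -49.170·-10.516 − 88.152·-2.464 = 734.278248
x = (-4295.192318·-10.516 − 88.152·267.019111) / 734.278248 = 29.457462
y = (-49.170·267.019111 − -4295.192318·-2.464) / 734.278248 = -32.293866

x=29.457 y=-32.294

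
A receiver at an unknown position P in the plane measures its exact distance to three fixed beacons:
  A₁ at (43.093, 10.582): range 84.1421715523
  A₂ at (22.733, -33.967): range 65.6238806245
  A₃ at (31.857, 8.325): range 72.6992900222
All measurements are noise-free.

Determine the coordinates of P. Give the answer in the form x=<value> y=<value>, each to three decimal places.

x=-38.440 y=-10.210

eq1: (x − 43.093)² + (y − 10.582)² = 84.1421715523²
eq2: (x − 22.733)² + (y + 33.967)² = 65.6238806245²
eq3: (x − 31.857)² + (y − 8.325)² = 72.6992900222²
eq3−eq1, eq3−eq2 (x²,y² cancel):
  22.472·x + 4.514·y = -909.906965
  -18.248·x − 84.584·y = 1565.065366
det = 22.472·-84.584 − 4.514·-18.248 = -1818.400176
x = (-909.906965·-84.584 − 4.514·1565.065366) / -1818.400176 = -38.439760
y = (22.472·1565.065366 − -909.906965·-18.248) / -1818.400176 = -10.210165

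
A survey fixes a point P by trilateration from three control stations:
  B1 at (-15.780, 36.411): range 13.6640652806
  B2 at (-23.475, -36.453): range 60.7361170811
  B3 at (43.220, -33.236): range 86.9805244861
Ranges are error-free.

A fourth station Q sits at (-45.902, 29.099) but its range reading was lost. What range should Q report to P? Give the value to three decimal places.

24.345

eq1: (x + 15.780)² + (y − 36.411)² = 13.6640652806²
eq2: (x + 23.475)² + (y + 36.453)² = 60.7361170811²
eq3: (x − 43.220)² + (y + 33.236)² = 86.9805244861²
eq3−eq2, eq3−eq1 (x²,y² cancel):
  -133.390·x − 6.434·y = 2784.032460
  -118.000·x + 139.294·y = 5981.074185
det = -133.390·139.294 − -6.434·-118.000 = -19339.638660
x = (2784.032460·139.294 − -6.434·5981.074185) / -19339.638660 = -22.041841
y = (-133.390·5981.074185 − 2784.032460·-118.000) / -19339.638660 = 24.266206
|P − Q| = √((-22.041841 − -45.902)² + (24.266206 − 29.099)²) = 24.344672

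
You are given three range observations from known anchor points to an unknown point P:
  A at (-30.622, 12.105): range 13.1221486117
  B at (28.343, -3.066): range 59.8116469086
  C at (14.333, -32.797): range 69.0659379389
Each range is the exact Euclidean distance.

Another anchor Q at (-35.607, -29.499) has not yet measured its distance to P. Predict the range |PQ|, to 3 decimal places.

eq1: (x + 30.622)² + (y − 12.105)² = 13.1221486117²
eq2: (x − 28.343)² + (y + 3.066)² = 59.8116469086²
eq3: (x − 14.333)² + (y + 32.797)² = 69.0659379389²
eq2−eq1, eq2−eq3 (x²,y² cancel):
  -117.930·x + 30.342·y = 3676.754226
  -28.020·x − 59.462·y = -724.318584
det = -117.930·-59.462 − 30.342·-28.020 = 7862.536500
x = (3676.754226·-59.462 − 30.342·-724.318584) / 7862.536500 = -25.010998
y = (-117.930·-724.318584 − 3676.754226·-28.020) / 7862.536500 = 23.967017
|P − Q| = √((-25.010998 − -35.607)² + (23.967017 − -29.499)²) = 54.505873

54.506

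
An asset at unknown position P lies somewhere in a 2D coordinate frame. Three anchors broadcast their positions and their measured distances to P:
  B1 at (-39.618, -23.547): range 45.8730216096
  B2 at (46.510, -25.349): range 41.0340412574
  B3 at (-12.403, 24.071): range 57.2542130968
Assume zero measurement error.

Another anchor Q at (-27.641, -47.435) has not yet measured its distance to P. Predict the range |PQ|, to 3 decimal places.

eq1: (x + 39.618)² + (y + 23.547)² = 45.8730216096²
eq2: (x − 46.510)² + (y + 25.349)² = 41.0340412574²
eq3: (x + 12.403)² + (y − 24.071)² = 57.2542130968²
eq2−eq1, eq2−eq3 (x²,y² cancel):
  -172.256·x + 3.604·y = -1102.246338
  -117.826·x + 98.840·y = -3666.756826
det = -172.256·98.840 − 3.604·-117.826 = -16601.138136
x = (-1102.246338·98.840 − 3.604·-3666.756826) / -16601.138136 = 5.766535
y = (-172.256·-3666.756826 − -1102.246338·-117.826) / -16601.138136 = -30.223686
|P − Q| = √((5.766535 − -27.641)² + (-30.223686 − -47.435)²) = 37.580483

37.580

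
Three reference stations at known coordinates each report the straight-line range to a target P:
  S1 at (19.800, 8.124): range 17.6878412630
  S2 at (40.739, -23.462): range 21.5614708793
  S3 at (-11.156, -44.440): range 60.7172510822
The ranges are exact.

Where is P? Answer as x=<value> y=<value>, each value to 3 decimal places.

eq1: (x − 19.800)² + (y − 8.124)² = 17.6878412630²
eq2: (x − 40.739)² + (y + 23.462)² = 21.5614708793²
eq3: (x + 11.156)² + (y + 44.440)² = 60.7172510822²
eq1−eq3, eq1−eq2 (x²,y² cancel):
  -61.912·x − 105.128·y = -1732.394290
  41.878·x − 63.172·y = 1600.054891
det = -61.912·-63.172 − -105.128·41.878 = 8313.655248
x = (-1732.394290·-63.172 − -105.128·1600.054891) / 8313.655248 = 33.396788
y = (-61.912·1600.054891 − -1732.394290·41.878) / 8313.655248 = -3.189138

x=33.397 y=-3.189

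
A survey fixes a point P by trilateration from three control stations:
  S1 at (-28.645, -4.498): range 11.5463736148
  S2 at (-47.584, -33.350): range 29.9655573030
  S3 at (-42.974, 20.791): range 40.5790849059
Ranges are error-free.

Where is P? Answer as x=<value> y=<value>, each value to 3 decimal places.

eq1: (x + 28.645)² + (y + 4.498)² = 11.5463736148²
eq2: (x + 47.584)² + (y + 33.350)² = 29.9655573030²
eq3: (x + 42.974)² + (y − 20.791)² = 40.5790849059²
eq1−eq2, eq1−eq3 (x²,y² cancel):
  -37.878·x − 57.704·y = 1771.075646
  -28.658·x + 50.578·y = -75.081060
det = -37.878·50.578 − -57.704·-28.658 = -3569.474716
x = (1771.075646·50.578 − -57.704·-75.081060) / -3569.474716 = -23.881661
y = (-37.878·-75.081060 − 1771.075646·-28.658) / -3569.474716 = -15.016049

x=-23.882 y=-15.016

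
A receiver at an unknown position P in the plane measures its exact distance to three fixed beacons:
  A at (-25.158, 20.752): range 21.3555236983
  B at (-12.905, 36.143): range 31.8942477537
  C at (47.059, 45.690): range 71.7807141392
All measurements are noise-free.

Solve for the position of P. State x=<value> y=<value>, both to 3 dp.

eq1: (x + 25.158)² + (y − 20.752)² = 21.3555236983²
eq2: (x + 12.905)² + (y − 36.143)² = 31.8942477537²
eq3: (x − 47.059)² + (y − 45.690)² = 71.7807141392²
eq2−eq3, eq2−eq1 (x²,y² cancel):
  119.928·x + 19.094·y = -1305.957776
  -24.506·x − 30.782·y = 151.899641
det = 119.928·-30.782 − 19.094·-24.506 = -3223.706132
x = (-1305.957776·-30.782 − 19.094·151.899641) / -3223.706132 = -11.570416
y = (119.928·151.899641 − -1305.957776·-24.506) / -3223.706132 = 4.276687

x=-11.570 y=4.277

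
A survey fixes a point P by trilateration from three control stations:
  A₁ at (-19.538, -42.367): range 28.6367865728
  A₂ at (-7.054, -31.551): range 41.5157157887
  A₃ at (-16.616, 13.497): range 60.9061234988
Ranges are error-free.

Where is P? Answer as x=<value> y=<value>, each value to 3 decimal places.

x=-47.943 y=-38.735

eq1: (x + 19.538)² + (y + 42.367)² = 28.6367865728²
eq2: (x + 7.054)² + (y + 31.551)² = 41.5157157887²
eq3: (x + 16.616)² + (y − 13.497)² = 60.9061234988²
eq3−eq1, eq3−eq2 (x²,y² cancel):
  -5.844·x − 111.728·y = 4607.926002
  19.124·x − 90.096·y = 2572.965274
det = -5.844·-90.096 − -111.728·19.124 = 2663.207296
x = (4607.926002·-90.096 − -111.728·2572.965274) / 2663.207296 = -47.943484
y = (-5.844·2572.965274 − 4607.926002·19.124) / 2663.207296 = -38.734644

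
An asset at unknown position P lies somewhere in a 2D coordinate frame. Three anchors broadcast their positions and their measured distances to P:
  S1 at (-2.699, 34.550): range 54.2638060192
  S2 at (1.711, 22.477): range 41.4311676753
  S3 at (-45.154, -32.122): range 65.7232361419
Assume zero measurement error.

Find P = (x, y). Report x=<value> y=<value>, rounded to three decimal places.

eq1: (x + 2.699)² + (y − 34.550)² = 54.2638060192²
eq2: (x − 1.711)² + (y − 22.477)² = 41.4311676753²
eq3: (x + 45.154)² + (y + 32.122)² = 65.7232361419²
eq1−eq2, eq1−eq3 (x²,y² cancel):
  8.820·x − 24.146·y = 535.174938
  -84.910·x − 133.344·y = 494.736374
det = 8.820·-133.344 − -24.146·-84.910 = -3226.330940
x = (535.174938·-133.344 − -24.146·494.736374) / -3226.330940 = 18.416109
y = (8.820·494.736374 − 535.174938·-84.910) / -3226.330940 = -15.437126

x=18.416 y=-15.437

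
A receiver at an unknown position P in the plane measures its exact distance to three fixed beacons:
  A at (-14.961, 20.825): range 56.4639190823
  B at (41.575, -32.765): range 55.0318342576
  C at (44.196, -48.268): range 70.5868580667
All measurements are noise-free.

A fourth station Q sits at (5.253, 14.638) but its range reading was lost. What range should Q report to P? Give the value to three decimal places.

37.026

eq1: (x + 14.961)² + (y − 20.825)² = 56.4639190823²
eq2: (x − 41.575)² + (y + 32.765)² = 55.0318342576²
eq3: (x − 44.196)² + (y + 48.268)² = 70.5868580667²
eq1−eq2, eq1−eq3 (x²,y² cancel):
  113.072·x − 107.180·y = 2304.185080
  118.314·x − 138.186·y = 1831.243720
det = 113.072·-138.186 − -107.180·118.314 = -2944.072872
x = (2304.185080·-138.186 − -107.180·1831.243720) / -2944.072872 = 41.484509
y = (113.072·1831.243720 − 2304.185080·118.314) / -2944.072872 = 22.266760
|P − Q| = √((41.484509 − 5.253)² + (22.266760 − 14.638)²) = 37.025940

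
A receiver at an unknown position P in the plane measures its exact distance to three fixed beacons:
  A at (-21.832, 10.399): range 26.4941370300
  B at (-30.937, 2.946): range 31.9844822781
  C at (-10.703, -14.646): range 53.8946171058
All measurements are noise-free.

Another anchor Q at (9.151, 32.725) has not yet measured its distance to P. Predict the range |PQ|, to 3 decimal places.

eq1: (x + 21.832)² + (y − 10.399)² = 26.4941370300²
eq2: (x + 30.937)² + (y − 2.946)² = 31.9844822781²
eq3: (x + 10.703)² + (y + 14.646)² = 53.8946171058²
eq1−eq2, eq1−eq3 (x²,y² cancel):
  -18.210·x − 14.906·y = 59.933650
  22.258·x − 50.090·y = -2458.406356
det = -18.210·-50.090 − -14.906·22.258 = 1243.916648
x = (59.933650·-50.090 − -14.906·-2458.406356) / 1243.916648 = -31.872780
y = (-18.210·-2458.406356 − 59.933650·22.258) / 1243.916648 = 34.916790
|P − Q| = √((-31.872780 − 9.151)² + (34.916790 − 32.725)²) = 41.082289

41.082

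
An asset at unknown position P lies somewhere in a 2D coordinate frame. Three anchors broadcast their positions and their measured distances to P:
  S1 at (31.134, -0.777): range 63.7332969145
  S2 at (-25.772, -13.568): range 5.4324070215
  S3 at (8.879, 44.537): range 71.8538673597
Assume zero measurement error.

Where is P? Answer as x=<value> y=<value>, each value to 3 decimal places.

eq1: (x − 31.134)² + (y + 0.777)² = 63.7332969145²
eq2: (x + 25.772)² + (y + 13.568)² = 5.4324070215²
eq3: (x − 8.879)² + (y − 44.537)² = 71.8538673597²
eq3−eq1, eq3−eq2 (x²,y² cancel):
  44.510·x − 90.628·y = 8.593794
  -69.302·x − 116.210·y = 3919.372806
det = 44.510·-116.210 − -90.628·-69.302 = -11453.208756
x = (8.593794·-116.210 − -90.628·3919.372806) / -11453.208756 = -30.926375
y = (44.510·3919.372806 − 8.593794·-69.302) / -11453.208756 = -15.283651

x=-30.926 y=-15.284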